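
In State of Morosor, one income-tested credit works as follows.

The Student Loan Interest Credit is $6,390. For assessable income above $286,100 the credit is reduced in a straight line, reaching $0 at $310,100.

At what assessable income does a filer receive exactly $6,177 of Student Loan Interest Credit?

$286,900

$6,177 is 6,177/6,390 of the full $6,390, so 213/6,390 of the $24,000 range has been used: income = $286,100 + $24,000 × 213/6,390 = $286,900.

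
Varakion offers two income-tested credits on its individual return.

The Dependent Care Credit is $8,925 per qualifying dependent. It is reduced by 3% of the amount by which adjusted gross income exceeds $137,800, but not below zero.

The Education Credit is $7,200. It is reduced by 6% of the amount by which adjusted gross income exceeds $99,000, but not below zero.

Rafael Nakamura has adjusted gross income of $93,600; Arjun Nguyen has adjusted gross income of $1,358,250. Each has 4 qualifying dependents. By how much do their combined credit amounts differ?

$42,900

Rafael ($93,600): Dependent Care Credit: base = 4 × $8,925 = $35,700. $93,600 is at or below the $137,800 threshold, so the full $35,700 applies. Education Credit: $93,600 is at or below the $99,000 threshold, so the full $7,200 applies. total $35,700 + $7,200 = $42,900
Arjun ($1,358,250): Dependent Care Credit: base = 4 × $8,925 = $35,700. 3% of the $1,220,450 excess over $137,800 is $36,613.50 ≥ base, so the credit is $0. Education Credit: 6% of the $1,259,250 excess over $99,000 is $75,555 ≥ base, so the credit is $0. total $0 + $0 = $0
Difference: |$42,900 − $0| = $42,900.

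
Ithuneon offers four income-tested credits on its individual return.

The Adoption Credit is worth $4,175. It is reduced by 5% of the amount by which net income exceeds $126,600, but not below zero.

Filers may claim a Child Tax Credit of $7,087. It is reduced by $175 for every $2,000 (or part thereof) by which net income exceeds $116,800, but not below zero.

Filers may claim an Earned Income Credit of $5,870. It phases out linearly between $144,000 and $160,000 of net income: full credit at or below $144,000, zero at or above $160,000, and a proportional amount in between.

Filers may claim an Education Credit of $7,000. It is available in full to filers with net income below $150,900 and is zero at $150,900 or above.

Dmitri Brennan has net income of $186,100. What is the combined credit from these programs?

Adoption Credit: 5% of the $59,500 excess over $126,600 is $2,975; credit = $4,175 − $2,975 = $1,200.
Child Tax Credit: income exceeds $116,800 by $69,300, which is 35 full-or-partial $2,000 increments; reduction = 35 × $175 = $6,125, leaving $962.
Earned Income Credit: $186,100 is at or above $160,000, so the credit is $0.
Education Credit: $186,100 meets or exceeds the $150,900 cutoff, so the credit is $0.
Total: $1,200 + $962 + $0 + $0 = $2,162.

$2,162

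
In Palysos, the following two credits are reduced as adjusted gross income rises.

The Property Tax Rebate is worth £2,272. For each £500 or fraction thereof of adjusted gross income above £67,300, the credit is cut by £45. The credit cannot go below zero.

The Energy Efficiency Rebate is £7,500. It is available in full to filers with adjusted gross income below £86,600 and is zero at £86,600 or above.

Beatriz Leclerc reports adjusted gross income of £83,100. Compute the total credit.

Property Tax Rebate: income exceeds £67,300 by £15,800, which is 32 full-or-partial £500 increments; reduction = 32 × £45 = £1,440, leaving £832.
Energy Efficiency Rebate: £83,100 is below the £86,600 cutoff, so the full £7,500 applies.
Total: £832 + £7,500 = £8,332.

£8,332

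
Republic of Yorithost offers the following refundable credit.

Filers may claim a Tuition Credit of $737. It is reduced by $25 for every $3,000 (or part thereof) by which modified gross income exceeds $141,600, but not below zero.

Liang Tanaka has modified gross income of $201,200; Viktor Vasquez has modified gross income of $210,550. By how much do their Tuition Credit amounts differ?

Liang ($201,200): Tuition Credit: income exceeds $141,600 by $59,600, which is 20 full-or-partial $3,000 increments; reduction = 20 × $25 = $500, leaving $237.
Viktor ($210,550): Tuition Credit: income exceeds $141,600 by $68,950, which is 23 full-or-partial $3,000 increments; reduction = 23 × $25 = $575, leaving $162.
Difference: |$237 − $162| = $75.

$75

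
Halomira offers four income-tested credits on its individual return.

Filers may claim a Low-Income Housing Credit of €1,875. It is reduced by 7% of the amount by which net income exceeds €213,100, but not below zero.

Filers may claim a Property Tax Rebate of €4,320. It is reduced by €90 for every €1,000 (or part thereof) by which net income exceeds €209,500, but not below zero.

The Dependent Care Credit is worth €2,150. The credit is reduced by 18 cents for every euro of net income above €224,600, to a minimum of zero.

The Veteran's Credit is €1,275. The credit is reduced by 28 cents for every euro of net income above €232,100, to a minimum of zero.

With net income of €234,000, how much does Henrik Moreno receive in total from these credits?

Low-Income Housing Credit: 7% of the €20,900 excess over €213,100 is €1,463; credit = €1,875 − €1,463 = €412.
Property Tax Rebate: income exceeds €209,500 by €24,500, which is 25 full-or-partial €1,000 increments; reduction = 25 × €90 = €2,250, leaving €2,070.
Dependent Care Credit: 18% of the €9,400 excess over €224,600 is €1,692; credit = €2,150 − €1,692 = €458.
Veteran's Credit: 28% of the €1,900 excess over €232,100 is €532; credit = €1,275 − €532 = €743.
Total: €412 + €2,070 + €458 + €743 = €3,683.

€3,683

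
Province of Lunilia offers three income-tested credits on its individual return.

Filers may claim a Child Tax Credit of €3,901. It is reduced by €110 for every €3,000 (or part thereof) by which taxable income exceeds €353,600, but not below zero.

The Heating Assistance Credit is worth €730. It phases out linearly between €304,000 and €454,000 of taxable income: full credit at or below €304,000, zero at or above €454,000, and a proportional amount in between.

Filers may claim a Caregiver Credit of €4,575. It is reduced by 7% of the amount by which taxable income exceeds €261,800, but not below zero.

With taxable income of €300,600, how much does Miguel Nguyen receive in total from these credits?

Child Tax Credit: €300,600 is at or below the €353,600 threshold, so the full €3,901 applies.
Heating Assistance Credit: €300,600 is at or below the €304,000 threshold, so the full €730 applies.
Caregiver Credit: 7% of the €38,800 excess over €261,800 is €2,716; credit = €4,575 − €2,716 = €1,859.
Total: €3,901 + €730 + €1,859 = €6,490.

€6,490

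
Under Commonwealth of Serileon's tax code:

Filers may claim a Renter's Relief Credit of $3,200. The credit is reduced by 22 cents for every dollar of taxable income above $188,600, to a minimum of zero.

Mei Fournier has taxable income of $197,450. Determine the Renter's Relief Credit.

Renter's Relief Credit: 22% of the $8,850 excess over $188,600 is $1,947; credit = $3,200 − $1,947 = $1,253.

$1,253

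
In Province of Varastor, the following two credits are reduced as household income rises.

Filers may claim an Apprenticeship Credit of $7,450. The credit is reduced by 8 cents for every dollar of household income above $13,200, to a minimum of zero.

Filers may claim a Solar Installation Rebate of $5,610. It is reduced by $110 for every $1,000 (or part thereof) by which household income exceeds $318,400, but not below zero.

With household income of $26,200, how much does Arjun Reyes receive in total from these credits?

Apprenticeship Credit: 8% of the $13,000 excess over $13,200 is $1,040; credit = $7,450 − $1,040 = $6,410.
Solar Installation Rebate: $26,200 is at or below the $318,400 threshold, so the full $5,610 applies.
Total: $6,410 + $5,610 = $12,020.

$12,020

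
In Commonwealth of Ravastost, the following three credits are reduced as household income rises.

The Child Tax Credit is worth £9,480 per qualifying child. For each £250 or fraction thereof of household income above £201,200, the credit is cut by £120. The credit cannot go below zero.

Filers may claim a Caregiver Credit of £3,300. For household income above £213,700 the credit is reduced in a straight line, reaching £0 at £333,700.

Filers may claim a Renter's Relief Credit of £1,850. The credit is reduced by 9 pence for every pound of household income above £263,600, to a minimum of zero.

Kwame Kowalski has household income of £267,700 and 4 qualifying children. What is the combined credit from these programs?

£9,296

Child Tax Credit: base = 4 × £9,480 = £37,920. income exceeds £201,200 by £66,500, which is 266 full-or-partial £250 increments; reduction = 266 × £120 = £31,920, leaving £6,000.
Caregiver Credit: £267,700 is £54,000 into a £120,000 phase-out range, leaving 66,000/120,000 of the credit: £3,300 × 66,000/120,000 = £1,815.
Renter's Relief Credit: 9% of the £4,100 excess over £263,600 is £369; credit = £1,850 − £369 = £1,481.
Total: £6,000 + £1,815 + £1,481 = £9,296.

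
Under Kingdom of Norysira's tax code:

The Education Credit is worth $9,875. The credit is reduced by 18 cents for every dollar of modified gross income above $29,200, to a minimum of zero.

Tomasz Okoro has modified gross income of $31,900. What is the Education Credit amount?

$9,389

Education Credit: 18% of the $2,700 excess over $29,200 is $486; credit = $9,875 − $486 = $9,389.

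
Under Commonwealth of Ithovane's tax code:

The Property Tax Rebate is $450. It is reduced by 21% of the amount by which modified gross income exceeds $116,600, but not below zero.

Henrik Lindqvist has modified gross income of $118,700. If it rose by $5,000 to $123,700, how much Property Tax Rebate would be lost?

At $118,700 — 21% of the $2,100 excess over $116,600 is $441; credit = $450 − $441 = $9.
At $123,700 — 21% of the $7,100 excess over $116,600 is $1,491 ≥ base, so the credit is $0.
Lost: $9 − $0 = $9.

$9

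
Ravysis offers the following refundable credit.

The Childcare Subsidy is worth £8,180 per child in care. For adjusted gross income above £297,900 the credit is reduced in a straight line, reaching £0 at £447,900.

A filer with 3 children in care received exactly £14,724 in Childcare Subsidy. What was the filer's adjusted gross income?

Full credit = 3 × £8,180 = £24,540.
£14,724 is 14,724/24,540 of the full £24,540, so 9,816/24,540 of the £150,000 range has been used: income = £297,900 + £150,000 × 9,816/24,540 = £357,900.

£357,900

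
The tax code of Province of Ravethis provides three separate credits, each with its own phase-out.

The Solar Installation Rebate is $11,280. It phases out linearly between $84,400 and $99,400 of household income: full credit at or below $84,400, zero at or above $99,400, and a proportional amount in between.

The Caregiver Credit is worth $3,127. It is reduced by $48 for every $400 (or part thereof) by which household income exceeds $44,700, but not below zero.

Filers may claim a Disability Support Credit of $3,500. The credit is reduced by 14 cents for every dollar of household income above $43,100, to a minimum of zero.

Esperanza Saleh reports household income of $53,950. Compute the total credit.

Solar Installation Rebate: $53,950 is at or below the $84,400 threshold, so the full $11,280 applies.
Caregiver Credit: income exceeds $44,700 by $9,250, which is 24 full-or-partial $400 increments; reduction = 24 × $48 = $1,152, leaving $1,975.
Disability Support Credit: 14% of the $10,850 excess over $43,100 is $1,519; credit = $3,500 − $1,519 = $1,981.
Total: $11,280 + $1,975 + $1,981 = $15,236.

$15,236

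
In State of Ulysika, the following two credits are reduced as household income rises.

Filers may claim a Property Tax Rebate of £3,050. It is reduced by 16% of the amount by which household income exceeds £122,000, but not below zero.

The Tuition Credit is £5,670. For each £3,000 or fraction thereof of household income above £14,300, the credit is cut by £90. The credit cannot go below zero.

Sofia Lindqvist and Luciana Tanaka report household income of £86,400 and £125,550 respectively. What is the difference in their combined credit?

Sofia (£86,400): Property Tax Rebate: £86,400 is at or below the £122,000 threshold, so the full £3,050 applies. Tuition Credit: income exceeds £14,300 by £72,100, which is 25 full-or-partial £3,000 increments; reduction = 25 × £90 = £2,250, leaving £3,420. total £3,050 + £3,420 = £6,470
Luciana (£125,550): Property Tax Rebate: 16% of the £3,550 excess over £122,000 is £568; credit = £3,050 − £568 = £2,482. Tuition Credit: income exceeds £14,300 by £111,250, which is 38 full-or-partial £3,000 increments; reduction = 38 × £90 = £3,420, leaving £2,250. total £2,482 + £2,250 = £4,732
Difference: |£6,470 − £4,732| = £1,738.

£1,738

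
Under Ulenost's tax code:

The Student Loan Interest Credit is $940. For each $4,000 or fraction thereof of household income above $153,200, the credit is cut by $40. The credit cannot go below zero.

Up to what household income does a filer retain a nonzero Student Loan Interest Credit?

$245,200

After 23 increments the reduction is 23 × $40 = $920, leaving $20; one more increment wipes it out. Increment 23 ends at excess 23 × $4,000 = $92,000, so the highest qualifying income is $153,200 + $92,000 = $245,200.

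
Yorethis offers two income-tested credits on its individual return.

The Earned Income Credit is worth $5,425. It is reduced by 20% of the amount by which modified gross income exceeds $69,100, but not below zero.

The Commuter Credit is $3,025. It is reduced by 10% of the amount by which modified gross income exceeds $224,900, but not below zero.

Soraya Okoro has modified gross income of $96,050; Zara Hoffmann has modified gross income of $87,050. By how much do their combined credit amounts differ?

Soraya ($96,050): Earned Income Credit: 20% of the $26,950 excess over $69,100 is $5,390; credit = $5,425 − $5,390 = $35. Commuter Credit: $96,050 is at or below the $224,900 threshold, so the full $3,025 applies. total $35 + $3,025 = $3,060
Zara ($87,050): Earned Income Credit: 20% of the $17,950 excess over $69,100 is $3,590; credit = $5,425 − $3,590 = $1,835. Commuter Credit: $87,050 is at or below the $224,900 threshold, so the full $3,025 applies. total $1,835 + $3,025 = $4,860
Difference: |$3,060 − $4,860| = $1,800.

$1,800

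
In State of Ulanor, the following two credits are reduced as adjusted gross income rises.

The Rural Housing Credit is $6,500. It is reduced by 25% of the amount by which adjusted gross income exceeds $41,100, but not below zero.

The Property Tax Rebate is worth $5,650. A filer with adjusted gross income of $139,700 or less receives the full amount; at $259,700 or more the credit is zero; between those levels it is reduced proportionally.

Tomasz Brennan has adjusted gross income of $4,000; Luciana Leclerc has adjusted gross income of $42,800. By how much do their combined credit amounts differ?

$425

Tomasz ($4,000): Rural Housing Credit: $4,000 is at or below the $41,100 threshold, so the full $6,500 applies. Property Tax Rebate: $4,000 is at or below the $139,700 threshold, so the full $5,650 applies. total $6,500 + $5,650 = $12,150
Luciana ($42,800): Rural Housing Credit: 25% of the $1,700 excess over $41,100 is $425; credit = $6,500 − $425 = $6,075. Property Tax Rebate: $42,800 is at or below the $139,700 threshold, so the full $5,650 applies. total $6,075 + $5,650 = $11,725
Difference: |$12,150 − $11,725| = $425.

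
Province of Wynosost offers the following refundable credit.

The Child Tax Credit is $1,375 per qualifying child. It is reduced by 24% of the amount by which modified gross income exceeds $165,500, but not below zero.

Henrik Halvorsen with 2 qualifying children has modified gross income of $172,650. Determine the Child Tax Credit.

Child Tax Credit: base = 2 × $1,375 = $2,750. 24% of the $7,150 excess over $165,500 is $1,716; credit = $2,750 − $1,716 = $1,034.

$1,034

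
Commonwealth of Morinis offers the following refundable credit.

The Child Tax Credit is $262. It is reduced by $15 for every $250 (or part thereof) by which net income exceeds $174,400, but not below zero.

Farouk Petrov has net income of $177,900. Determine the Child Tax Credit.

Child Tax Credit: income exceeds $174,400 by $3,500, which is 14 full-or-partial $250 increments; reduction = 14 × $15 = $210, leaving $52.

$52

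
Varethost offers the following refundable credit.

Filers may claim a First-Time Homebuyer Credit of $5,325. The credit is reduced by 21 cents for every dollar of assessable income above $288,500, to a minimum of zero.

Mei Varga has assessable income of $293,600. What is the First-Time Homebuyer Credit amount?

First-Time Homebuyer Credit: 21% of the $5,100 excess over $288,500 is $1,071; credit = $5,325 − $1,071 = $4,254.

$4,254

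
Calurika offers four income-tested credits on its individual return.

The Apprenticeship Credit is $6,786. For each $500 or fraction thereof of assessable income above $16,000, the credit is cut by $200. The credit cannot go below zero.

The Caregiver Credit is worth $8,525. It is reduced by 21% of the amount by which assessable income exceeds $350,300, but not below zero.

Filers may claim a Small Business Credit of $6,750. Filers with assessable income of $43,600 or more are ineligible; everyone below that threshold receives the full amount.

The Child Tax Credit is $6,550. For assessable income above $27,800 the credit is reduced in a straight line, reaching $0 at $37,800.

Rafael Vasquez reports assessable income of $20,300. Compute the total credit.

Apprenticeship Credit: income exceeds $16,000 by $4,300, which is 9 full-or-partial $500 increments; reduction = 9 × $200 = $1,800, leaving $4,986.
Caregiver Credit: $20,300 is at or below the $350,300 threshold, so the full $8,525 applies.
Small Business Credit: $20,300 is below the $43,600 cutoff, so the full $6,750 applies.
Child Tax Credit: $20,300 is at or below the $27,800 threshold, so the full $6,550 applies.
Total: $4,986 + $8,525 + $6,750 + $6,550 = $26,811.

$26,811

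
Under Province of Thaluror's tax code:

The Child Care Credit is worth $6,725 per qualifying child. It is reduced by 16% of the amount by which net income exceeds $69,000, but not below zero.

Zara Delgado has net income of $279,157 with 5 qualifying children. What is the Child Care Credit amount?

Child Care Credit: base = 5 × $6,725 = $33,625. 16% of the $210,157 excess over $69,000 is $33,625.12 ≥ base, so the credit is $0.

$0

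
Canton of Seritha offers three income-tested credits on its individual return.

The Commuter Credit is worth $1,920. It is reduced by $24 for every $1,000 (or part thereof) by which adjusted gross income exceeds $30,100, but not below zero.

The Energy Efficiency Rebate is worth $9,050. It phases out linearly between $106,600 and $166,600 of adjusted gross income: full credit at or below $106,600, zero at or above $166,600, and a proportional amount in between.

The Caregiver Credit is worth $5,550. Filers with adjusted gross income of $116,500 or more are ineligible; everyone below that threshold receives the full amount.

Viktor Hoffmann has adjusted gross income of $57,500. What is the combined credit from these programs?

Commuter Credit: income exceeds $30,100 by $27,400, which is 28 full-or-partial $1,000 increments; reduction = 28 × $24 = $672, leaving $1,248.
Energy Efficiency Rebate: $57,500 is at or below the $106,600 threshold, so the full $9,050 applies.
Caregiver Credit: $57,500 is below the $116,500 cutoff, so the full $5,550 applies.
Total: $1,248 + $9,050 + $5,550 = $15,848.

$15,848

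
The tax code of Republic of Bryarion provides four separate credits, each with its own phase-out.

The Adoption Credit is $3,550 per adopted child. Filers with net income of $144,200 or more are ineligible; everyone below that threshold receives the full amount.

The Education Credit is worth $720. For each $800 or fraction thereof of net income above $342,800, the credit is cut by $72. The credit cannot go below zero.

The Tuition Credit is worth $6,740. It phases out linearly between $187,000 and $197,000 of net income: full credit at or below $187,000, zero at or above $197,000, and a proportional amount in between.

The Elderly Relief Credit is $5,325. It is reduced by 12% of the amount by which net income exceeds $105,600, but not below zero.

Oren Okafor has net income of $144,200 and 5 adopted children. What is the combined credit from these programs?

$8,153

Adoption Credit: base = 5 × $3,550 = $17,750. $144,200 meets or exceeds the $144,200 cutoff, so the credit is $0.
Education Credit: $144,200 is at or below the $342,800 threshold, so the full $720 applies.
Tuition Credit: $144,200 is at or below the $187,000 threshold, so the full $6,740 applies.
Elderly Relief Credit: 12% of the $38,600 excess over $105,600 is $4,632; credit = $5,325 − $4,632 = $693.
Total: $0 + $720 + $6,740 + $693 = $8,153.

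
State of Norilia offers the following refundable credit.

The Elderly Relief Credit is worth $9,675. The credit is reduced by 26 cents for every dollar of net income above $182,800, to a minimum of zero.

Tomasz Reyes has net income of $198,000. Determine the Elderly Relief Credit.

$5,723

Elderly Relief Credit: 26% of the $15,200 excess over $182,800 is $3,952; credit = $9,675 − $3,952 = $5,723.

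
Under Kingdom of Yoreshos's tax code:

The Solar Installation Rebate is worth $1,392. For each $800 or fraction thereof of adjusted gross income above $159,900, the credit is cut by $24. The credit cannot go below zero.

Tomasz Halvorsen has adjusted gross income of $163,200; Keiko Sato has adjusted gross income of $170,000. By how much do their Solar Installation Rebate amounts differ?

Tomasz ($163,200): Solar Installation Rebate: income exceeds $159,900 by $3,300, which is 5 full-or-partial $800 increments; reduction = 5 × $24 = $120, leaving $1,272.
Keiko ($170,000): Solar Installation Rebate: income exceeds $159,900 by $10,100, which is 13 full-or-partial $800 increments; reduction = 13 × $24 = $312, leaving $1,080.
Difference: |$1,272 − $1,080| = $192.

$192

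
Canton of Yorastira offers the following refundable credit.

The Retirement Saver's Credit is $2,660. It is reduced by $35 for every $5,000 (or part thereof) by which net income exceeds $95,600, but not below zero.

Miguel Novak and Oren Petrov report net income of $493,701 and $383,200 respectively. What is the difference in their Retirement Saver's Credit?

Miguel ($493,701): Retirement Saver's Credit: income exceeds $95,600 by $398,101 → 80 increments × $35 = $2,800 ≥ base, so the credit is $0.
Oren ($383,200): Retirement Saver's Credit: income exceeds $95,600 by $287,600, which is 58 full-or-partial $5,000 increments; reduction = 58 × $35 = $2,030, leaving $630.
Difference: |$0 − $630| = $630.

$630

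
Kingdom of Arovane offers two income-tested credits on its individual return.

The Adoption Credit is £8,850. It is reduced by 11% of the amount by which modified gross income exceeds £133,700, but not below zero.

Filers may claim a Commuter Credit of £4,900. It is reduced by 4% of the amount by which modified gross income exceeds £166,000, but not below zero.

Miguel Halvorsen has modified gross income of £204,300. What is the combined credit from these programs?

Adoption Credit: 11% of the £70,600 excess over £133,700 is £7,766; credit = £8,850 − £7,766 = £1,084.
Commuter Credit: 4% of the £38,300 excess over £166,000 is £1,532; credit = £4,900 − £1,532 = £3,368.
Total: £1,084 + £3,368 = £4,452.

£4,452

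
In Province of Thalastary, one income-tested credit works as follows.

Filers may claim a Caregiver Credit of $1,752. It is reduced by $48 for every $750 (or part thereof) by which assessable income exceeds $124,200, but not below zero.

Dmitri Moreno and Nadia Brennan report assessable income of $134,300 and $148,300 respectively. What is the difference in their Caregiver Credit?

Dmitri ($134,300): Caregiver Credit: income exceeds $124,200 by $10,100, which is 14 full-or-partial $750 increments; reduction = 14 × $48 = $672, leaving $1,080.
Nadia ($148,300): Caregiver Credit: income exceeds $124,200 by $24,100, which is 33 full-or-partial $750 increments; reduction = 33 × $48 = $1,584, leaving $168.
Difference: |$1,080 − $168| = $912.

$912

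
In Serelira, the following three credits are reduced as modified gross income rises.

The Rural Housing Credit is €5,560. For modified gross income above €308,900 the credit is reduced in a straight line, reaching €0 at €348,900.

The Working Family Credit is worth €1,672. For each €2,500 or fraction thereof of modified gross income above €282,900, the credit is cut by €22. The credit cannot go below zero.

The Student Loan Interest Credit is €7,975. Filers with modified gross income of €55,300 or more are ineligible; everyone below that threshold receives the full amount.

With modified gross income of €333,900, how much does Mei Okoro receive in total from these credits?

Rural Housing Credit: €333,900 is €25,000 into a €40,000 phase-out range, leaving 15,000/40,000 of the credit: €5,560 × 15,000/40,000 = €2,085.
Working Family Credit: income exceeds €282,900 by €51,000, which is 21 full-or-partial €2,500 increments; reduction = 21 × €22 = €462, leaving €1,210.
Student Loan Interest Credit: €333,900 meets or exceeds the €55,300 cutoff, so the credit is €0.
Total: €2,085 + €1,210 + €0 = €3,295.

€3,295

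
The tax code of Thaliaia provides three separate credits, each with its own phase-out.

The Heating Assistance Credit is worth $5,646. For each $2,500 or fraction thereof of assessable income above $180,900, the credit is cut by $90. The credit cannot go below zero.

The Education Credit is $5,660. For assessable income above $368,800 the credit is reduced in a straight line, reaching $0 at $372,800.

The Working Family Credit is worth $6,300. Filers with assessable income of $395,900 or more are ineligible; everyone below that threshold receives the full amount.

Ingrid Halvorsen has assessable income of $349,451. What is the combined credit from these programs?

Heating Assistance Credit: income exceeds $180,900 by $168,551 → 68 increments × $90 = $6,120 ≥ base, so the credit is $0.
Education Credit: $349,451 is at or below the $368,800 threshold, so the full $5,660 applies.
Working Family Credit: $349,451 is below the $395,900 cutoff, so the full $6,300 applies.
Total: $0 + $5,660 + $6,300 = $11,960.

$11,960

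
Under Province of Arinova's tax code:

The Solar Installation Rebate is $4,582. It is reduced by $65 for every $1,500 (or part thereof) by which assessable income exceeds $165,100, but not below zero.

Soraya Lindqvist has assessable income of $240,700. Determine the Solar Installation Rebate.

$1,267

Solar Installation Rebate: income exceeds $165,100 by $75,600, which is 51 full-or-partial $1,500 increments; reduction = 51 × $65 = $3,315, leaving $1,267.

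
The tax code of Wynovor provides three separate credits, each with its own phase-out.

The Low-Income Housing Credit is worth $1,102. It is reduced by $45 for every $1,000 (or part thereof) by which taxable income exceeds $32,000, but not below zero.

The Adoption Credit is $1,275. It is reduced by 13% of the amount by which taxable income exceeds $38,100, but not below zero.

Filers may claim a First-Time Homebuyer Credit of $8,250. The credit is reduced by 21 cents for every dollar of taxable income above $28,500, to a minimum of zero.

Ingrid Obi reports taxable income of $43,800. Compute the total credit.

Low-Income Housing Credit: income exceeds $32,000 by $11,800, which is 12 full-or-partial $1,000 increments; reduction = 12 × $45 = $540, leaving $562.
Adoption Credit: 13% of the $5,700 excess over $38,100 is $741; credit = $1,275 − $741 = $534.
First-Time Homebuyer Credit: 21% of the $15,300 excess over $28,500 is $3,213; credit = $8,250 − $3,213 = $5,037.
Total: $562 + $534 + $5,037 = $6,133.

$6,133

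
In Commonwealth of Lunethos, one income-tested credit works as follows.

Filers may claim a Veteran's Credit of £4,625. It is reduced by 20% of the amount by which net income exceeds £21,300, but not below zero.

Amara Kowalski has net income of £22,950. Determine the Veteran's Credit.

Veteran's Credit: 20% of the £1,650 excess over £21,300 is £330; credit = £4,625 − £330 = £4,295.

£4,295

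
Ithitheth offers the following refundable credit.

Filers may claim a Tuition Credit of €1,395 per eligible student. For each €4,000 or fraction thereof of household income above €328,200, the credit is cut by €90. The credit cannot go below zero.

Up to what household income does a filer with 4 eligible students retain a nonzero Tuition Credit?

Full credit = 4 × €1,395 = €5,580.
After 61 increments the reduction is 61 × €90 = €5,490, leaving €90; one more increment wipes it out. Increment 61 ends at excess 61 × €4,000 = €244,000, so the highest qualifying income is €328,200 + €244,000 = €572,200.

€572,200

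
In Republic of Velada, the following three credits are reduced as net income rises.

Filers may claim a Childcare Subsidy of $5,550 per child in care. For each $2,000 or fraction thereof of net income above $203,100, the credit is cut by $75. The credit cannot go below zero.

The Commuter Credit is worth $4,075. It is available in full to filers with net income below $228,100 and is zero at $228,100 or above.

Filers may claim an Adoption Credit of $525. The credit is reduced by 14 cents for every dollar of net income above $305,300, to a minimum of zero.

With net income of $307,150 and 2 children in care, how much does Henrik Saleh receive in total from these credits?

$7,391

Childcare Subsidy: base = 2 × $5,550 = $11,100. income exceeds $203,100 by $104,050, which is 53 full-or-partial $2,000 increments; reduction = 53 × $75 = $3,975, leaving $7,125.
Commuter Credit: $307,150 meets or exceeds the $228,100 cutoff, so the credit is $0.
Adoption Credit: 14% of the $1,850 excess over $305,300 is $259; credit = $525 − $259 = $266.
Total: $7,125 + $0 + $266 = $7,391.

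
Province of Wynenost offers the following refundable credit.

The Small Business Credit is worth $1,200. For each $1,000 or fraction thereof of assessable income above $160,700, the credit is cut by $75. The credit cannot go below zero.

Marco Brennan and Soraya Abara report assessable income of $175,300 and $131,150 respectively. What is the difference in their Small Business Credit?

$1,125

Marco ($175,300): Small Business Credit: income exceeds $160,700 by $14,600, which is 15 full-or-partial $1,000 increments; reduction = 15 × $75 = $1,125, leaving $75.
Soraya ($131,150): Small Business Credit: $131,150 is at or below the $160,700 threshold, so the full $1,200 applies.
Difference: |$75 − $1,200| = $1,125.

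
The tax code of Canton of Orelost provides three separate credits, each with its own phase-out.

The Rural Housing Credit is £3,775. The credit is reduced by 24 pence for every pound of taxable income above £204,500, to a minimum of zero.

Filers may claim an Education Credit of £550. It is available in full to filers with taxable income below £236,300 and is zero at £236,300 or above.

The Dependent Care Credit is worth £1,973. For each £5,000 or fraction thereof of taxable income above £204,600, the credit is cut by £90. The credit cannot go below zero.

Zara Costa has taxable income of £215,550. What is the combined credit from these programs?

£3,376

Rural Housing Credit: 24% of the £11,050 excess over £204,500 is £2,652; credit = £3,775 − £2,652 = £1,123.
Education Credit: £215,550 is below the £236,300 cutoff, so the full £550 applies.
Dependent Care Credit: income exceeds £204,600 by £10,950, which is 3 full-or-partial £5,000 increments; reduction = 3 × £90 = £270, leaving £1,703.
Total: £1,123 + £550 + £1,703 = £3,376.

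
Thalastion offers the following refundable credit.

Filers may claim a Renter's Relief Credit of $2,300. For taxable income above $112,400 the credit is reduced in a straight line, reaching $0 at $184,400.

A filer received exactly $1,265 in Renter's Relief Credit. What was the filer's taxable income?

$1,265 is 1,265/2,300 of the full $2,300, so 1,035/2,300 of the $72,000 range has been used: income = $112,400 + $72,000 × 1,035/2,300 = $144,800.

$144,800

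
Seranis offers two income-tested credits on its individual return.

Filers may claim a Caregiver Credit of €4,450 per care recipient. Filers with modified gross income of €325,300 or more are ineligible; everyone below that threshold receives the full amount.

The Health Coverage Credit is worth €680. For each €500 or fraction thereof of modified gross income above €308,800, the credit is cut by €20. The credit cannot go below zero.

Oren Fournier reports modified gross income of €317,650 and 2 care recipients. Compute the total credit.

€9,220

Caregiver Credit: base = 2 × €4,450 = €8,900. €317,650 is below the €325,300 cutoff, so the full €8,900 applies.
Health Coverage Credit: income exceeds €308,800 by €8,850, which is 18 full-or-partial €500 increments; reduction = 18 × €20 = €360, leaving €320.
Total: €8,900 + €320 = €9,220.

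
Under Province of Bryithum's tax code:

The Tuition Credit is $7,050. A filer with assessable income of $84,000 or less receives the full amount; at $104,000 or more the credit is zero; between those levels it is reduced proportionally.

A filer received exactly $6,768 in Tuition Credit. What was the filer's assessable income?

$84,800

$6,768 is 6,768/7,050 of the full $7,050, so 282/7,050 of the $20,000 range has been used: income = $84,000 + $20,000 × 282/7,050 = $84,800.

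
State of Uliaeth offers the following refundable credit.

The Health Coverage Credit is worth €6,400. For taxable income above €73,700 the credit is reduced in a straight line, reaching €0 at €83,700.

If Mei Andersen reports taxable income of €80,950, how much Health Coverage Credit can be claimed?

Health Coverage Credit: €80,950 is €7,250 into a €10,000 phase-out range, leaving 2,750/10,000 of the credit: €6,400 × 2,750/10,000 = €1,760.

€1,760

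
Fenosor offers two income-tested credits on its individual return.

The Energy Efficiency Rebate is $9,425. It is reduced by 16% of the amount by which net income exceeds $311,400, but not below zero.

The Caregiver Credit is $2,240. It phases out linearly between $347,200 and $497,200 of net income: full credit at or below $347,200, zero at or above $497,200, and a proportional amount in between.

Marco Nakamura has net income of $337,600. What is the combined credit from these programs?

$7,473

Energy Efficiency Rebate: 16% of the $26,200 excess over $311,400 is $4,192; credit = $9,425 − $4,192 = $5,233.
Caregiver Credit: $337,600 is at or below the $347,200 threshold, so the full $2,240 applies.
Total: $5,233 + $2,240 = $7,473.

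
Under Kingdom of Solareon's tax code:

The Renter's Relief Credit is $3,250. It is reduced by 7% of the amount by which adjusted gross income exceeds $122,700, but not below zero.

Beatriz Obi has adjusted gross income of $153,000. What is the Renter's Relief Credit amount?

$1,129

Renter's Relief Credit: 7% of the $30,300 excess over $122,700 is $2,121; credit = $3,250 − $2,121 = $1,129.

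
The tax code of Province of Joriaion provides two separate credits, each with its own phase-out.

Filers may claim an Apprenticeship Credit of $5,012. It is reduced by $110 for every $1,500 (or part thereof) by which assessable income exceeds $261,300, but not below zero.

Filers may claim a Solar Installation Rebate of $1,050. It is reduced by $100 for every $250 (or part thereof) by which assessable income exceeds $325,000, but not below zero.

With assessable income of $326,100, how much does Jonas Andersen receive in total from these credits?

$722

Apprenticeship Credit: income exceeds $261,300 by $64,800, which is 44 full-or-partial $1,500 increments; reduction = 44 × $110 = $4,840, leaving $172.
Solar Installation Rebate: income exceeds $325,000 by $1,100, which is 5 full-or-partial $250 increments; reduction = 5 × $100 = $500, leaving $550.
Total: $172 + $550 = $722.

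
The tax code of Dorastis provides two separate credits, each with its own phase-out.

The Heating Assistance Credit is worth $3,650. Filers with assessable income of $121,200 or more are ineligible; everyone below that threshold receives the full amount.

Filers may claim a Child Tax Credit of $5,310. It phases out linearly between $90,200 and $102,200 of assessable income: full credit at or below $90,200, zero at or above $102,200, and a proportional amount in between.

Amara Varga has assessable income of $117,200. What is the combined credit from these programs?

$3,650

Heating Assistance Credit: $117,200 is below the $121,200 cutoff, so the full $3,650 applies.
Child Tax Credit: $117,200 is at or above $102,200, so the credit is $0.
Total: $3,650 + $0 = $3,650.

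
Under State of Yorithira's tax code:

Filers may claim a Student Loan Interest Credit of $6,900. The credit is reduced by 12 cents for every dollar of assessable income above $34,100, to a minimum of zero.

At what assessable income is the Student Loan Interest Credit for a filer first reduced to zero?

$91,600

The credit falls by 12% of each dollar above $34,100, so it reaches zero when the excess is $6,900 / 12% = $57,500: income = $34,100 + $57,500 = $91,600.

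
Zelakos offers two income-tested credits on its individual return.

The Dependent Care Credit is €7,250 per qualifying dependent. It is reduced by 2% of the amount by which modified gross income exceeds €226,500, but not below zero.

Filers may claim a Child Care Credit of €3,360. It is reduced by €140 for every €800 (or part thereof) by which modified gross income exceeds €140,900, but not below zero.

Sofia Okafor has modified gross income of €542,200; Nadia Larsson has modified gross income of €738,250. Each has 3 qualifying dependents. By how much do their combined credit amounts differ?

€3,921

Sofia (€542,200): Dependent Care Credit: base = 3 × €7,250 = €21,750. 2% of the €315,700 excess over €226,500 is €6,314; credit = €21,750 − €6,314 = €15,436. Child Care Credit: income exceeds €140,900 by €401,300 → 502 increments × €140 = €70,280 ≥ base, so the credit is €0. total €15,436 + €0 = €15,436
Nadia (€738,250): Dependent Care Credit: base = 3 × €7,250 = €21,750. 2% of the €511,750 excess over €226,500 is €10,235; credit = €21,750 − €10,235 = €11,515. Child Care Credit: income exceeds €140,900 by €597,350 → 747 increments × €140 = €104,580 ≥ base, so the credit is €0. total €11,515 + €0 = €11,515
Difference: |€15,436 − €11,515| = €3,921.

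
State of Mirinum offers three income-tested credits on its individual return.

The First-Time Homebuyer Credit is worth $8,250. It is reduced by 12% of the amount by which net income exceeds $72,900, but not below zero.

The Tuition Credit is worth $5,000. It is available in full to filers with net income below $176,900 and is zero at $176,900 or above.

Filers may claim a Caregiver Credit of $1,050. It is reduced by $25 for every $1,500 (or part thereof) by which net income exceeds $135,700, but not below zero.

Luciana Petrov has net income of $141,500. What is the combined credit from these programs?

First-Time Homebuyer Credit: 12% of the $68,600 excess over $72,900 is $8,232; credit = $8,250 − $8,232 = $18.
Tuition Credit: $141,500 is below the $176,900 cutoff, so the full $5,000 applies.
Caregiver Credit: income exceeds $135,700 by $5,800, which is 4 full-or-partial $1,500 increments; reduction = 4 × $25 = $100, leaving $950.
Total: $18 + $5,000 + $950 = $5,968.

$5,968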